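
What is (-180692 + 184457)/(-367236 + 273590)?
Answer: -3765/93646 ≈ -0.040205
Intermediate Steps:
(-180692 + 184457)/(-367236 + 273590) = 3765/(-93646) = 3765*(-1/93646) = -3765/93646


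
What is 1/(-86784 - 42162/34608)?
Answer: -5768/500577139 ≈ -1.1523e-5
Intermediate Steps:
1/(-86784 - 42162/34608) = 1/(-86784 - 42162*1/34608) = 1/(-86784 - 7027/5768) = 1/(-500577139/5768) = -5768/500577139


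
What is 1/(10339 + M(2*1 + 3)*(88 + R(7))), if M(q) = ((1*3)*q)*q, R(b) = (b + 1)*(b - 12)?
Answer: 1/13939 ≈ 7.1741e-5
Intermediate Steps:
R(b) = (1 + b)*(-12 + b)
M(q) = 3*q² (M(q) = (3*q)*q = 3*q²)
1/(10339 + M(2*1 + 3)*(88 + R(7))) = 1/(10339 + (3*(2*1 + 3)²)*(88 + (-12 + 7² - 11*7))) = 1/(10339 + (3*(2 + 3)²)*(88 + (-12 + 49 - 77))) = 1/(10339 + (3*5²)*(88 - 40)) = 1/(10339 + (3*25)*48) = 1/(10339 + 75*48) = 1/(10339 + 3600) = 1/13939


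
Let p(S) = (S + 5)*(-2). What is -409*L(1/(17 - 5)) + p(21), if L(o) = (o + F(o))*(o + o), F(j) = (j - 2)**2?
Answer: -266197/864 ≈ -308.10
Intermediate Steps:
F(j) = (-2 + j)**2
L(o) = 2*o*(o + (-2 + o)**2) (L(o) = (o + (-2 + o)**2)*(o + o) = (o + (-2 + o)**2)*(2*o) = 2*o*(o + (-2 + o)**2))
p(S) = -10 - 2*S (p(S) = (5 + S)*(-2) = -10 - 2*S)
-409*L(1/(17 - 5)) + p(21) = -818*(1/(17 - 5) + (-2 + 1/(17 - 5))**2)/(17 - 5) + (-10 - 2*21) = -818*(1/12 + (-2 + 1/12)**2)/12 + (-10 - 42) = -818*(1/12 + (-2 + 1/12)**2)/12 - 52 = -818*(1/12 + (-23/12)**2)/12 - 52 = -818*(1/12 + 529/144)/12 - 52 = -818*541/(12*144) - 52 = -409*541/864 - 52 = -221269/864 - 52 = -266197/864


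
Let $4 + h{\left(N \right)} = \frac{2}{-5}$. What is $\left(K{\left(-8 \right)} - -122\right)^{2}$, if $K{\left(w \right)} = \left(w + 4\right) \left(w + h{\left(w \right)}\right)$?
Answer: $\frac{736164}{25} \approx 29447.0$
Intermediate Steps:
$h{\left(N \right)} = - \frac{22}{5}$ ($h{\left(N \right)} = -4 + \frac{2}{-5} = -4 + 2 \left(- \frac{1}{5}\right) = -4 - \frac{2}{5} = - \frac{22}{5}$)
$K{\left(w \right)} = \left(4 + w\right) \left(- \frac{22}{5} + w\right)$ ($K{\left(w \right)} = \left(w + 4\right) \left(w - \frac{22}{5}\right) = \left(4 + w\right) \left(- \frac{22}{5} + w\right)$)
$\left(K{\left(-8 \right)} - -122\right)^{2} = \left(\left(- \frac{88}{5} + \left(-8\right)^{2} - - \frac{16}{5}\right) - -122\right)^{2} = \left(\left(- \frac{88}{5} + 64 + \frac{16}{5}\right) + 122\right)^{2} = \left(\frac{248}{5} + 122\right)^{2} = \left(\frac{858}{5}\right)^{2} = \frac{736164}{25}$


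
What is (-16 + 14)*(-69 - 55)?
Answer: 248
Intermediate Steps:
(-16 + 14)*(-69 - 55) = -2*(-124) = 248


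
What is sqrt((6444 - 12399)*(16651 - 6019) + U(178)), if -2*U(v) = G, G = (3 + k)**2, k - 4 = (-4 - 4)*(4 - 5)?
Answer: 3*I*sqrt(28139410)/2 ≈ 7957.0*I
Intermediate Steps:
k = 12 (k = 4 + (-4 - 4)*(4 - 5) = 4 - 8*(-1) = 4 + 8 = 12)
G = 225 (G = (3 + 12)**2 = 15**2 = 225)
U(v) = -225/2 (U(v) = -1/2*225 = -225/2)
sqrt((6444 - 12399)*(16651 - 6019) + U(178)) = sqrt((6444 - 12399)*(16651 - 6019) - 225/2) = sqrt(-5955*10632 - 225/2) = sqrt(-63313560 - 225/2) = sqrt(-126627345/2) = 3*I*sqrt(28139410)/2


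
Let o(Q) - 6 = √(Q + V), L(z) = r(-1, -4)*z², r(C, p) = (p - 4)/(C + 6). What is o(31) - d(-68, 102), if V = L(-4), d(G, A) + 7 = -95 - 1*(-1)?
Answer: 107 + 3*√15/5 ≈ 109.32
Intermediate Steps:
r(C, p) = (-4 + p)/(6 + C)
d(G, A) = -101 (d(G, A) = -7 + (-95 - 1*(-1)) = -7 + (-95 + 1) = -7 - 94 = -101)
L(z) = -8*z²/5 (L(z) = ((-4 - 4)/(6 - 1))*z² = (-8/5)*z² = ((⅕)*(-8))*z² = -8*z²/5)
V = -128/5 (V = -8/5*(-4)² = -8/5*16 = -128/5 ≈ -25.600)
o(Q) = 6 + √(-128/5 + Q) (o(Q) = 6 + √(Q - 128/5) = 6 + √(-128/5 + Q))
o(31) - d(-68, 102) = (6 + √(-640 + 25*31)/5) - 1*(-101) = (6 + √(-640 + 775)/5) + 101 = (6 + √135/5) + 101 = (6 + (3*√15)/5) + 101 = (6 + 3*√15/5) + 101 = 107 + 3*√15/5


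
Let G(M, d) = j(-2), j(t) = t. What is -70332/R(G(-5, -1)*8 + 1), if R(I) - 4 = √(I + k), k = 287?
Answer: 17583/16 - 17583*√17/16 ≈ -3432.1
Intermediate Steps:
G(M, d) = -2
R(I) = 4 + √(287 + I) (R(I) = 4 + √(I + 287) = 4 + √(287 + I))
-70332/R(G(-5, -1)*8 + 1) = -70332/(4 + √(287 + (-2*8 + 1))) = -70332/(4 + √(287 + (-16 + 1))) = -70332/(4 + √(287 - 15)) = -70332/(4 + √272) = -70332/(4 + 4*√17)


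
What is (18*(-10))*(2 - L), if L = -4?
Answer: -1080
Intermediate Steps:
(18*(-10))*(2 - L) = (18*(-10))*(2 - 1*(-4)) = -180*(2 + 4) = -180*6 = -1080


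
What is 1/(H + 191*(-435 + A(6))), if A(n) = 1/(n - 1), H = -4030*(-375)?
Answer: 5/7141016 ≈ 7.0018e-7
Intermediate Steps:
H = 1511250
A(n) = 1/(-1 + n)
1/(H + 191*(-435 + A(6))) = 1/(1511250 + 191*(-435 + 1/(-1 + 6))) = 1/(1511250 + 191*(-435 + 1/5)) = 1/(1511250 + 191*(-2174/5)) = 1/(1511250 - 415234/5) = 1/(7141016/5) = 5/7141016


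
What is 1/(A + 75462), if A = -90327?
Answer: -1/14865 ≈ -6.7272e-5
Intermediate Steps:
1/(A + 75462) = 1/(-90327 + 75462) = 1/(-14865) = -1/14865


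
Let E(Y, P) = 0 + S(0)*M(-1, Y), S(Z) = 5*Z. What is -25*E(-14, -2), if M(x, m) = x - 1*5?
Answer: 0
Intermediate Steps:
M(x, m) = -5 + x (M(x, m) = x - 5 = -5 + x)
E(Y, P) = 0 (E(Y, P) = 0 + (5*0)*(-5 - 1) = 0 + 0*(-6) = 0 + 0 = 0)
-25*E(-14, -2) = -25*0 = 0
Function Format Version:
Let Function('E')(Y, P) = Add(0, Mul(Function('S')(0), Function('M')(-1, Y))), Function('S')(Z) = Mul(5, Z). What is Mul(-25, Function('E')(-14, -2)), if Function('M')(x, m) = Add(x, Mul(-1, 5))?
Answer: 0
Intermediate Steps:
Function('M')(x, m) = Add(-5, x) (Function('M')(x, m) = Add(x, -5) = Add(-5, x))
Function('E')(Y, P) = 0 (Function('E')(Y, P) = Add(0, Mul(Mul(5, 0), Add(-5, -1))) = Add(0, Mul(0, -6)) = Add(0, 0) = 0)
Mul(-25, Function('E')(-14, -2)) = Mul(-25, 0) = 0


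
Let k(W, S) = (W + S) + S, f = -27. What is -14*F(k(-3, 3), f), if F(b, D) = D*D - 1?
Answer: -10192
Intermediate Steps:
k(W, S) = W + 2*S (k(W, S) = (S + W) + S = W + 2*S)
F(b, D) = -1 + D² (F(b, D) = D² - 1 = -1 + D²)
-14*F(k(-3, 3), f) = -14*(-1 + (-27)²) = -14*(-1 + 729) = -14*728 = -10192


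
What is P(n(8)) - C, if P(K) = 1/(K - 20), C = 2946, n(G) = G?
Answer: -35353/12 ≈ -2946.1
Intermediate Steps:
P(K) = 1/(-20 + K)
P(n(8)) - C = 1/(-20 + 8) - 1*2946 = 1/(-12) - 2946 = -1/12 - 2946 = -35353/12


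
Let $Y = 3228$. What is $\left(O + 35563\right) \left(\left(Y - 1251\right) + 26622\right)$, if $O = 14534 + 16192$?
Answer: $1895799111$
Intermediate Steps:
$O = 30726$
$\left(O + 35563\right) \left(\left(Y - 1251\right) + 26622\right) = \left(30726 + 35563\right) \left(\left(3228 - 1251\right) + 26622\right) = 66289 \left(\left(3228 - 1251\right) + 26622\right) = 66289 \left(1977 + 26622\right) = 66289 \cdot 28599 = 1895799111$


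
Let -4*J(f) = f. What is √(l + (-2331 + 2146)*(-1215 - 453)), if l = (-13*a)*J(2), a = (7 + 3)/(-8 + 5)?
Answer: 5*√111081/3 ≈ 555.48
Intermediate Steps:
J(f) = -f/4
a = -10/3 (a = 10/(-3) = 10*(-⅓) = -10/3 ≈ -3.3333)
l = -65/3 (l = (-13*(-10/3))*(-¼*2) = (130/3)*(-½) = -65/3 ≈ -21.667)
√(l + (-2331 + 2146)*(-1215 - 453)) = √(-65/3 + (-2331 + 2146)*(-1215 - 453)) = √(-65/3 - 185*(-1668)) = √(-65/3 + 308580) = √(925675/3) = 5*√111081/3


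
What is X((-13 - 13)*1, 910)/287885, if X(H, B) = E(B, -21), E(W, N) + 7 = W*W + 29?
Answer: 828122/287885 ≈ 2.8766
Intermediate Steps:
E(W, N) = 22 + W² (E(W, N) = -7 + (W*W + 29) = -7 + (W² + 29) = -7 + (29 + W²) = 22 + W²)
X(H, B) = 22 + B²
X((-13 - 13)*1, 910)/287885 = (22 + 910²)/287885 = (22 + 828100)*(1/287885) = 828122*(1/287885) = 828122/287885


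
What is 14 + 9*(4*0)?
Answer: 14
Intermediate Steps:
14 + 9*(4*0) = 14 + 9*0 = 14 + 0 = 14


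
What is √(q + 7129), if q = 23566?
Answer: √30695 ≈ 175.20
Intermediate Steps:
√(q + 7129) = √(23566 + 7129) = √30695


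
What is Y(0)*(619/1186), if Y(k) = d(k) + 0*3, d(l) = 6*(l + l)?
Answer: 0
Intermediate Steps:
d(l) = 12*l (d(l) = 6*(2*l) = 12*l)
Y(k) = 12*k (Y(k) = 12*k + 0*3 = 12*k + 0 = 12*k)
Y(0)*(619/1186) = (12*0)*(619/1186) = 0*(619*(1/1186)) = 0*(619/1186) = 0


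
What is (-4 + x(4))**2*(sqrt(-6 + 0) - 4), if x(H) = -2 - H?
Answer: -400 + 100*I*sqrt(6) ≈ -400.0 + 244.95*I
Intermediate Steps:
(-4 + x(4))**2*(sqrt(-6 + 0) - 4) = (-4 + (-2 - 1*4))**2*(sqrt(-6 + 0) - 4) = (-4 + (-2 - 4))**2*(sqrt(-6) - 4) = (-4 - 6)**2*(I*sqrt(6) - 4) = (-10)**2*(-4 + I*sqrt(6)) = 100*(-4 + I*sqrt(6)) = -400 + 100*I*sqrt(6)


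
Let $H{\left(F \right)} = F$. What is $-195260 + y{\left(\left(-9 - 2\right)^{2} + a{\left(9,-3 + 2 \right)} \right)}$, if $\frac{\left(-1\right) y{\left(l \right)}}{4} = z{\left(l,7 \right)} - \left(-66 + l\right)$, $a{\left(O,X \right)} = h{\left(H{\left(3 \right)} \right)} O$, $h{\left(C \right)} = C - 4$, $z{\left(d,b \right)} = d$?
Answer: $-195524$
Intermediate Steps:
$h{\left(C \right)} = -4 + C$
$a{\left(O,X \right)} = - O$ ($a{\left(O,X \right)} = \left(-4 + 3\right) O = - O$)
$y{\left(l \right)} = -264$ ($y{\left(l \right)} = - 4 \left(l - \left(-66 + l\right)\right) = \left(-4\right) 66 = -264$)
$-195260 + y{\left(\left(-9 - 2\right)^{2} + a{\left(9,-3 + 2 \right)} \right)} = -195260 - 264 = -195524$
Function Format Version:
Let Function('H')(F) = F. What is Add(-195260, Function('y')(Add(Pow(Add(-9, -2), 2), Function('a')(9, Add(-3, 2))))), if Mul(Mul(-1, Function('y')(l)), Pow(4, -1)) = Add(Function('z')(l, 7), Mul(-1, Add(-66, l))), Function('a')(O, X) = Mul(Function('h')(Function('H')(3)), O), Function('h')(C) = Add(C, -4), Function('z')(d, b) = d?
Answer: -195524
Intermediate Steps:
Function('h')(C) = Add(-4, C)
Function('a')(O, X) = Mul(-1, O) (Function('a')(O, X) = Mul(Add(-4, 3), O) = Mul(-1, O))
Function('y')(l) = -264 (Function('y')(l) = Mul(-4, Add(l, Mul(-1, Add(-66, l)))) = Mul(-4, Add(l, Add(66, Mul(-1, l)))) = Mul(-4, 66) = -264)
Add(-195260, Function('y')(Add(Pow(Add(-9, -2), 2), Function('a')(9, Add(-3, 2))))) = Add(-195260, -264) = -195524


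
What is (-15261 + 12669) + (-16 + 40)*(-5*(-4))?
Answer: -2112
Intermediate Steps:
(-15261 + 12669) + (-16 + 40)*(-5*(-4)) = -2592 + 24*20 = -2592 + 480 = -2112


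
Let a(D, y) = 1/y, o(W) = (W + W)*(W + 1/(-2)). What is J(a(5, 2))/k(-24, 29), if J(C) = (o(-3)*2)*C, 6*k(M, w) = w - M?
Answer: 126/53 ≈ 2.3774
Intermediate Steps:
o(W) = 2*W*(-1/2 + W) (o(W) = (2*W)*(W - 1/2) = (2*W)*(-1/2 + W) = 2*W*(-1/2 + W))
a(D, y) = 1/y
k(M, w) = -M/6 + w/6 (k(M, w) = (w - M)/6 = -M/6 + w/6)
J(C) = 42*C (J(C) = (-3*(-1 + 2*(-3))*2)*C = (-3*(-1 - 6)*2)*C = (-3*(-7)*2)*C = (21*2)*C = 42*C)
J(a(5, 2))/k(-24, 29) = (42/2)/(-1/6*(-24) + (1/6)*29) = (42*(1/2))/(4 + 29/6) = 21/(53/6) = 21*(6/53) = 126/53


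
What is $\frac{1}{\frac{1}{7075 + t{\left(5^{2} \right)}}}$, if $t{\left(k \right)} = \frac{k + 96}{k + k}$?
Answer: $\frac{353871}{50} \approx 7077.4$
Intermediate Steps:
$t{\left(k \right)} = \frac{96 + k}{2 k}$
$\frac{1}{\frac{1}{7075 + t{\left(5^{2} \right)}}} = \frac{1}{\frac{1}{7075 + \frac{96 + 5^{2}}{2 \cdot 5^{2}}}} = \frac{1}{\frac{1}{7075 + \frac{96 + 25}{2 \cdot 25}}} = \frac{1}{\frac{1}{7075 + \frac{1}{2} \cdot \frac{1}{25} \cdot 121}} = \frac{1}{\frac{1}{7075 + \frac{121}{50}}} = \frac{1}{\frac{1}{\frac{353871}{50}}} = \frac{1}{\frac{50}{353871}} = \frac{353871}{50}$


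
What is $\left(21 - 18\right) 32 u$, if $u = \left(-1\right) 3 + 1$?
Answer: $-192$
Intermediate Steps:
$u = -2$ ($u = -3 + 1 = -2$)
$\left(21 - 18\right) 32 u = \left(21 - 18\right) 32 \left(-2\right) = 3 \cdot 32 \left(-2\right) = 96 \left(-2\right) = -192$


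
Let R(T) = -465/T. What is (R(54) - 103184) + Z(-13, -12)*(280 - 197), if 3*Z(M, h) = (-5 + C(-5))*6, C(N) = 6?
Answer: -1854479/18 ≈ -1.0303e+5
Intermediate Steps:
Z(M, h) = 2 (Z(M, h) = ((-5 + 6)*6)/3 = (1*6)/3 = (1/3)*6 = 2)
(R(54) - 103184) + Z(-13, -12)*(280 - 197) = (-465/54 - 103184) + 2*(280 - 197) = (-465*1/54 - 103184) + 2*83 = (-155/18 - 103184) + 166 = -1857467/18 + 166 = -1854479/18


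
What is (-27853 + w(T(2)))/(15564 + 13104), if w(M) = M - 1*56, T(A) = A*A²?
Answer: -27901/28668 ≈ -0.97325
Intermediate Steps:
T(A) = A³
w(M) = -56 + M (w(M) = M - 56 = -56 + M)
(-27853 + w(T(2)))/(15564 + 13104) = (-27853 + (-56 + 2³))/(15564 + 13104) = (-27853 + (-56 + 8))/28668 = (-27853 - 48)*(1/28668) = -27901*1/28668 = -27901/28668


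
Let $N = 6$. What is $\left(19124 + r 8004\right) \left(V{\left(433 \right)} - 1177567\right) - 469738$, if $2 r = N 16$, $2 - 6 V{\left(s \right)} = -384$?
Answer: $- \frac{1424718405742}{3} \approx -4.7491 \cdot 10^{11}$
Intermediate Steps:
$V{\left(s \right)} = \frac{193}{3}$ ($V{\left(s \right)} = \frac{1}{3} - -64 = \frac{1}{3} + 64 = \frac{193}{3}$)
$r = 48$ ($r = \frac{6 \cdot 16}{2} = \frac{1}{2} \cdot 96 = 48$)
$\left(19124 + r 8004\right) \left(V{\left(433 \right)} - 1177567\right) - 469738 = \left(19124 + 48 \cdot 8004\right) \left(\frac{193}{3} - 1177567\right) - 469738 = \left(19124 + 384192\right) \left(- \frac{3532508}{3}\right) - 469738 = 403316 \left(- \frac{3532508}{3}\right) - 469738 = - \frac{1424716996528}{3} - 469738 = - \frac{1424718405742}{3}$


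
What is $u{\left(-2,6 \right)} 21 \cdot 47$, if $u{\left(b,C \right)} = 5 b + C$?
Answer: $-3948$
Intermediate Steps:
$u{\left(b,C \right)} = C + 5 b$
$u{\left(-2,6 \right)} 21 \cdot 47 = \left(6 + 5 \left(-2\right)\right) 21 \cdot 47 = \left(6 - 10\right) 21 \cdot 47 = \left(-4\right) 21 \cdot 47 = \left(-84\right) 47 = -3948$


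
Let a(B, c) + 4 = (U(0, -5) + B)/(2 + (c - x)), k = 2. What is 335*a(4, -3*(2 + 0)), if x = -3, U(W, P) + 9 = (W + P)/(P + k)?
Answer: -670/3 ≈ -223.33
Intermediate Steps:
U(W, P) = -9 + (P + W)/(2 + P) (U(W, P) = -9 + (W + P)/(P + 2) = -9 + (P + W)/(2 + P))
a(B, c) = -4 + (-22/3 + B)/(5 + c) (a(B, c) = -4 + ((-18 + 0 - 8*(-5))/(2 - 5) + B)/(2 + (c - 1*(-3))) = -4 + ((-18 + 0 + 40)/(-3) + B)/(2 + (c + 3)) = -4 + (-⅓*22 + B)/(2 + (3 + c)) = -4 + (-22/3 + B)/(5 + c))
335*a(4, -3*(2 + 0)) = 335*((-82/3 + 4 - (-12)*(2 + 0))/(5 - 3*(2 + 0))) = 335*((-82/3 + 4 - (-12)*2)/(5 - 3*2)) = 335*((-82/3 + 4 - 4*(-6))/(5 - 6)) = 335*((-82/3 + 4 + 24)/(-1)) = 335*(-1*⅔) = 335*(-⅔) = -670/3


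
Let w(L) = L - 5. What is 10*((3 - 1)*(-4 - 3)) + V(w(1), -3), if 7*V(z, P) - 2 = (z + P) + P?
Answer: -988/7 ≈ -141.14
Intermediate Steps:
w(L) = -5 + L
V(z, P) = 2/7 + z/7 + 2*P/7 (V(z, P) = 2/7 + ((z + P) + P)/7 = 2/7 + ((P + z) + P)/7 = 2/7 + (z + 2*P)/7 = 2/7 + (z/7 + 2*P/7) = 2/7 + z/7 + 2*P/7)
10*((3 - 1)*(-4 - 3)) + V(w(1), -3) = 10*((3 - 1)*(-4 - 3)) + (2/7 + (-5 + 1)/7 + (2/7)*(-3)) = 10*(2*(-7)) + (2/7 + (1/7)*(-4) - 6/7) = 10*(-14) + (2/7 - 4/7 - 6/7) = -140 - 8/7 = -988/7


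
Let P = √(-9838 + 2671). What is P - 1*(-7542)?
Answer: 7542 + I*√7167 ≈ 7542.0 + 84.658*I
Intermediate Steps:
P = I*√7167 (P = √(-7167) = I*√7167 ≈ 84.658*I)
P - 1*(-7542) = I*√7167 - 1*(-7542) = I*√7167 + 7542 = 7542 + I*√7167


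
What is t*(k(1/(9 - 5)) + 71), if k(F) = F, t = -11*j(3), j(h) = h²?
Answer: -28215/4 ≈ -7053.8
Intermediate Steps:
t = -99 (t = -11*3² = -11*9 = -99)
t*(k(1/(9 - 5)) + 71) = -99*(1/(9 - 5) + 71) = -99*(1/4 + 71) = -99*(¼ + 71) = -99*285/4 = -28215/4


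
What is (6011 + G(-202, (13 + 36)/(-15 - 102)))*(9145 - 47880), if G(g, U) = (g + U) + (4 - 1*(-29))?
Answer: -26474016775/117 ≈ -2.2627e+8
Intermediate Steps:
G(g, U) = 33 + U + g (G(g, U) = (U + g) + (4 + 29) = (U + g) + 33 = 33 + U + g)
(6011 + G(-202, (13 + 36)/(-15 - 102)))*(9145 - 47880) = (6011 + (33 + (13 + 36)/(-15 - 102) - 202))*(9145 - 47880) = (6011 + (33 + 49/(-117) - 202))*(-38735) = (6011 + (33 + 49*(-1/117) - 202))*(-38735) = (6011 + (33 - 49/117 - 202))*(-38735) = (6011 - 19822/117)*(-38735) = (683465/117)*(-38735) = -26474016775/117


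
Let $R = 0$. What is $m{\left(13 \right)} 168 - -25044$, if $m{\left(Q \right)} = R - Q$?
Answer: $22860$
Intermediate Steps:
$m{\left(Q \right)} = - Q$ ($m{\left(Q \right)} = 0 - Q = - Q$)
$m{\left(13 \right)} 168 - -25044 = \left(-1\right) 13 \cdot 168 - -25044 = \left(-13\right) 168 + 25044 = -2184 + 25044 = 22860$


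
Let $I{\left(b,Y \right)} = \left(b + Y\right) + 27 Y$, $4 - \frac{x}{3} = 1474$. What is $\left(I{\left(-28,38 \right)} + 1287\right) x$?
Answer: $-10244430$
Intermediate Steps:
$x = -4410$ ($x = 12 - 4422 = -4410$)
$I{\left(b,Y \right)} = b + 28 Y$ ($I{\left(b,Y \right)} = \left(Y + b\right) + 27 Y = b + 28 Y$)
$\left(I{\left(-28,38 \right)} + 1287\right) x = \left(\left(-28 + 28 \cdot 38\right) + 1287\right) \left(-4410\right) = \left(\left(-28 + 1064\right) + 1287\right) \left(-4410\right) = \left(1036 + 1287\right) \left(-4410\right) = 2323 \left(-4410\right) = -10244430$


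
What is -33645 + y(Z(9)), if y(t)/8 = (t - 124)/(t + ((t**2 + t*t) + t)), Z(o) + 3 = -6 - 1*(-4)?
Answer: -168354/5 ≈ -33671.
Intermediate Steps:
Z(o) = -5 (Z(o) = -3 + (-6 - 1*(-4)) = -3 + (-6 + 4) = -3 - 2 = -5)
y(t) = 8*(-124 + t)/(2*t + 2*t**2) (y(t) = 8*((t - 124)/(t + ((t**2 + t*t) + t))) = 8*((-124 + t)/(t + ((t**2 + t**2) + t))) = 8*((-124 + t)/(t + (2*t**2 + t))) = 8*((-124 + t)/(t + (t + 2*t**2))) = 8*((-124 + t)/(2*t + 2*t**2)) = 8*(-124 + t)/(2*t + 2*t**2))
-33645 + y(Z(9)) = -33645 + 4*(-124 - 5)/(-5*(1 - 5)) = -33645 + 4*(-1/5)*(-129)/(-4) = -33645 + 4*(-1/5)*(-1/4)*(-129) = -33645 - 129/5 = -168354/5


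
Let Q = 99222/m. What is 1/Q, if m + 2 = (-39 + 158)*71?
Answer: 8447/99222 ≈ 0.085132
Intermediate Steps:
m = 8447 (m = -2 + (-39 + 158)*71 = -2 + 119*71 = -2 + 8449 = 8447)
Q = 99222/8447 ≈ 11.746
1/Q = 1/(99222/8447) = 8447/99222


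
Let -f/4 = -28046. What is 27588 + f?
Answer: 139772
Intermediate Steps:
f = 112184 (f = -4*(-28046) = 112184)
27588 + f = 27588 + 112184 = 139772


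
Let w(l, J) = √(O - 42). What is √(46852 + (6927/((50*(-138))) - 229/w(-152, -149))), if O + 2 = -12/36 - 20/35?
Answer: √(4166220141933 + 21594700*I*√19803)/9430 ≈ 216.45 + 0.078941*I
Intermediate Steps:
O = -61/21 (O = -2 + (-12/36 - 20/35) = -2 + (-12*1/36 - 20*1/35) = -2 + (-⅓ - 4/7) = -2 - 19/21 = -61/21 ≈ -2.9048)
w(l, J) = I*√19803/21 (w(l, J) = √(-61/21 - 42) = √(-943/21) = I*√19803/21)
√(46852 + (6927/((50*(-138))) - 229/w(-152, -149))) = √(46852 + (6927/((50*(-138))) - 229*(-I*√19803/943))) = √(46852 + (6927/(-6900) - (-229)*I*√19803/943)) = √(46852 + (6927*(-1/6900) + 229*I*√19803/943)) = √(46852 + (-2309/2300 + 229*I*√19803/943)) = √(107757291/2300 + 229*I*√19803/943)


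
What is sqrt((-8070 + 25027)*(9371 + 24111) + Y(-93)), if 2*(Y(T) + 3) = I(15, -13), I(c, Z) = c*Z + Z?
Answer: sqrt(567754167) ≈ 23828.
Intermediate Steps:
I(c, Z) = Z + Z*c (I(c, Z) = Z*c + Z = Z + Z*c)
Y(T) = -107 (Y(T) = -3 + (-13*(1 + 15))/2 = -3 + (-13*16)/2 = -3 + (1/2)*(-208) = -3 - 104 = -107)
sqrt((-8070 + 25027)*(9371 + 24111) + Y(-93)) = sqrt((-8070 + 25027)*(9371 + 24111) - 107) = sqrt(16957*33482 - 107) = sqrt(567754274 - 107) = sqrt(567754167)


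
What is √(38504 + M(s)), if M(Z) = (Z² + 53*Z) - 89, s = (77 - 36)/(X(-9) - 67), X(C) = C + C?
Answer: √277365351/85 ≈ 195.93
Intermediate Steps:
X(C) = 2*C
s = -41/85 (s = (77 - 36)/(2*(-9) - 67) = 41/(-18 - 67) = 41/(-85) = 41*(-1/85) = -41/85 ≈ -0.48235)
M(Z) = -89 + Z² + 53*Z
√(38504 + M(s)) = √(38504 + (-89 + (-41/85)² + 53*(-41/85))) = √(38504 + (-89 + 1681/7225 - 2173/85)) = √(38504 - 826049/7225) = √(277365351/7225) = √277365351/85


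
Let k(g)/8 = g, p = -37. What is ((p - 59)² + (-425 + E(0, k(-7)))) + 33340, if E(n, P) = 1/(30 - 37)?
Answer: 294916/7 ≈ 42131.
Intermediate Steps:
k(g) = 8*g
E(n, P) = -⅐ (E(n, P) = 1/(-7) = -⅐)
((p - 59)² + (-425 + E(0, k(-7)))) + 33340 = ((-37 - 59)² + (-425 - ⅐)) + 33340 = ((-96)² - 2976/7) + 33340 = (9216 - 2976/7) + 33340 = 61536/7 + 33340 = 294916/7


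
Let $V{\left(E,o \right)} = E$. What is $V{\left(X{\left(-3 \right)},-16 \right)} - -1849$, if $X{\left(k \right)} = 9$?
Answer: $1858$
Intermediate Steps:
$V{\left(X{\left(-3 \right)},-16 \right)} - -1849 = 9 - -1849 = 9 + 1849 = 1858$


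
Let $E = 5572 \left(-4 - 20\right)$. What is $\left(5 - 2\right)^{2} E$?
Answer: $-1203552$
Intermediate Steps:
$E = -133728$ ($E = 5572 \left(-4 - 20\right) = 5572 \left(-24\right) = -133728$)
$\left(5 - 2\right)^{2} E = \left(5 - 2\right)^{2} \left(-133728\right) = 3^{2} \left(-133728\right) = 9 \left(-133728\right) = -1203552$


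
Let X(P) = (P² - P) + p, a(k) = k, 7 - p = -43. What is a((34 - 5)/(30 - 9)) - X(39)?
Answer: -32143/21 ≈ -1530.6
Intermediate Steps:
p = 50 (p = 7 - 1*(-43) = 7 + 43 = 50)
X(P) = 50 + P² - P (X(P) = (P² - P) + 50 = 50 + P² - P)
a((34 - 5)/(30 - 9)) - X(39) = (34 - 5)/(30 - 9) - (50 + 39² - 1*39) = 29/21 - (50 + 1521 - 39) = 29*(1/21) - 1*1532 = 29/21 - 1532 = -32143/21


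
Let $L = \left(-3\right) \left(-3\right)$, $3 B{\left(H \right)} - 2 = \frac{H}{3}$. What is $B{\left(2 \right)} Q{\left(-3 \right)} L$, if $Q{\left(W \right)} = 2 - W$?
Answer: $40$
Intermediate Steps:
$B{\left(H \right)} = \frac{2}{3} + \frac{H}{9}$ ($B{\left(H \right)} = \frac{2}{3} + \frac{H \frac{1}{3}}{3} = \frac{2}{3} + \frac{\frac{1}{3} H}{3} = \frac{2}{3} + \frac{H}{9}$)
$L = 9$
$B{\left(2 \right)} Q{\left(-3 \right)} L = \left(\frac{2}{3} + \frac{1}{9} \cdot 2\right) \left(2 - -3\right) 9 = \left(\frac{2}{3} + \frac{2}{9}\right) \left(2 + 3\right) 9 = \frac{8}{9} \cdot 5 \cdot 9 = \frac{40}{9} \cdot 9 = 40$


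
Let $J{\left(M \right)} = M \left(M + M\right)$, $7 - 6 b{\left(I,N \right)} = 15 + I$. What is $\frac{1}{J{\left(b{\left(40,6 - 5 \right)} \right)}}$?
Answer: $\frac{1}{128} \approx 0.0078125$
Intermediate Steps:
$b{\left(I,N \right)} = - \frac{4}{3} - \frac{I}{6}$ ($b{\left(I,N \right)} = \frac{7}{6} - \frac{15 + I}{6} = \frac{7}{6} - \left(\frac{5}{2} + \frac{I}{6}\right) = - \frac{4}{3} - \frac{I}{6}$)
$J{\left(M \right)} = 2 M^{2}$ ($J{\left(M \right)} = M 2 M = 2 M^{2}$)
$\frac{1}{J{\left(b{\left(40,6 - 5 \right)} \right)}} = \frac{1}{2 \left(- \frac{4}{3} - \frac{20}{3}\right)^{2}} = \frac{1}{2 \left(-8\right)^{2}} = \frac{1}{2 \cdot 64} = \frac{1}{128}$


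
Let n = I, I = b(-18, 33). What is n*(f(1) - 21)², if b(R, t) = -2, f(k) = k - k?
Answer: -882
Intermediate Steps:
f(k) = 0
I = -2
n = -2
n*(f(1) - 21)² = -2*(0 - 21)² = -2*(-21)² = -2*441 = -882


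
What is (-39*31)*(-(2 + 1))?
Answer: 3627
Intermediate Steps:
(-39*31)*(-(2 + 1)) = -(-1209)*3 = -1209*(-3) = 3627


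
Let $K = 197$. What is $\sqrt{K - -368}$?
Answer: $\sqrt{565} \approx 23.77$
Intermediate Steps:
$\sqrt{K - -368} = \sqrt{197 - -368} = \sqrt{197 + 368} = \sqrt{565}$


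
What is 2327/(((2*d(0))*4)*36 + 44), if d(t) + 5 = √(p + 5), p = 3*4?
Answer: -812123/134692 - 41886*√17/33673 ≈ -11.158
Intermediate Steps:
p = 12
d(t) = -5 + √17 (d(t) = -5 + √(12 + 5) = -5 + √17)
2327/(((2*d(0))*4)*36 + 44) = 2327/(((2*(-5 + √17))*4)*36 + 44) = 2327/(((-10 + 2*√17)*4)*36 + 44) = 2327/((-40 + 8*√17)*36 + 44) = 2327/((-1440 + 288*√17) + 44) = 2327/(-1396 + 288*√17)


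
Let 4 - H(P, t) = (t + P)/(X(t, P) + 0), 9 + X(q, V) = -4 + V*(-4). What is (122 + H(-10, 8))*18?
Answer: 6808/3 ≈ 2269.3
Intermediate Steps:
X(q, V) = -13 - 4*V (X(q, V) = -9 + (-4 + V*(-4)) = -9 + (-4 - 4*V) = -13 - 4*V)
H(P, t) = 4 - (P + t)/(-13 - 4*P) (H(P, t) = 4 - (t + P)/((-13 - 4*P) + 0) = 4 - (P + t)/(-13 - 4*P))
(122 + H(-10, 8))*18 = (122 + (52 + 8 + 17*(-10))/(13 + 4*(-10)))*18 = (122 + (52 + 8 - 170)/(13 - 40))*18 = (122 - 110/(-27))*18 = (122 - 1/27*(-110))*18 = (122 + 110/27)*18 = (3404/27)*18 = 6808/3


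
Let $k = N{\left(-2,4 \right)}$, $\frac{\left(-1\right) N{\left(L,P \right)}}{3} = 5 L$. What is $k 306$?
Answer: $9180$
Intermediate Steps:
$N{\left(L,P \right)} = - 15 L$ ($N{\left(L,P \right)} = - 3 \cdot 5 L = - 15 L$)
$k = 30$ ($k = \left(-15\right) \left(-2\right) = 30$)
$k 306 = 30 \cdot 306 = 9180$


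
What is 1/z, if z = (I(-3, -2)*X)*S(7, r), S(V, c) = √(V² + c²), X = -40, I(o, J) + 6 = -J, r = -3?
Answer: √58/9280 ≈ 0.00082067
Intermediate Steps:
I(o, J) = -6 - J
z = 160*√58 (z = ((-6 - 1*(-2))*(-40))*√(7² + (-3)²) = ((-6 + 2)*(-40))*√(49 + 9) = (-4*(-40))*√58 = 160*√58 ≈ 1218.5)
1/z = 1/(160*√58) = √58/9280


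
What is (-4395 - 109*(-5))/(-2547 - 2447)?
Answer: 175/227 ≈ 0.77093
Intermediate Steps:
(-4395 - 109*(-5))/(-2547 - 2447) = (-4395 + 545)/(-4994) = -3850*(-1/4994) = 175/227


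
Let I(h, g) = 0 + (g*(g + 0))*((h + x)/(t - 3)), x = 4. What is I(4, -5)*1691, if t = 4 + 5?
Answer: 169100/3 ≈ 56367.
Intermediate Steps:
t = 9
I(h, g) = g**2*(2/3 + h/6) (I(h, g) = 0 + (g*(g + 0))*((h + 4)/(9 - 3)) = 0 + (g*g)*((4 + h)/6) = 0 + g**2*((4 + h)*(1/6)) = 0 + g**2*(2/3 + h/6) = g**2*(2/3 + h/6))
I(4, -5)*1691 = ((1/6)*(-5)**2*(4 + 4))*1691 = ((1/6)*25*8)*1691 = (100/3)*1691 = 169100/3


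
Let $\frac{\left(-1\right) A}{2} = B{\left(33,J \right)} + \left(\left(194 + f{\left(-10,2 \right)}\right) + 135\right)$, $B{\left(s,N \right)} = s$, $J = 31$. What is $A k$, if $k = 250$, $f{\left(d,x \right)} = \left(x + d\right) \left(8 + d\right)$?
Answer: $-189000$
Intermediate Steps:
$f{\left(d,x \right)} = \left(8 + d\right) \left(d + x\right)$ ($f{\left(d,x \right)} = \left(d + x\right) \left(8 + d\right) = \left(8 + d\right) \left(d + x\right)$)
$A = -756$ ($A = - 2 \left(33 + \left(\left(194 + \left(\left(-10\right)^{2} + 8 \left(-10\right) + 8 \cdot 2 - 20\right)\right) + 135\right)\right) = - 2 \left(33 + \left(\left(194 + \left(100 - 80 + 16 - 20\right)\right) + 135\right)\right) = - 2 \left(33 + \left(\left(194 + 16\right) + 135\right)\right) = - 2 \left(33 + \left(210 + 135\right)\right) = - 2 \left(33 + 345\right) = \left(-2\right) 378 = -756$)
$A k = \left(-756\right) 250 = -189000$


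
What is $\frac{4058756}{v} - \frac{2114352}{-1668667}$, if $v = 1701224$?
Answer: $\frac{370346377325}{101384869586} \approx 3.6529$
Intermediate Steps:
$\frac{4058756}{v} - \frac{2114352}{-1668667} = \frac{4058756}{1701224} - \frac{2114352}{-1668667} = 4058756 \cdot \frac{1}{1701224} - - \frac{2114352}{1668667} = \frac{1014689}{425306} + \frac{2114352}{1668667} = \frac{370346377325}{101384869586}$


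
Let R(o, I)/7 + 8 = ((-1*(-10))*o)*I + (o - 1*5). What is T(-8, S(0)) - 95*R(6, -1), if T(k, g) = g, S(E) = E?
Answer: 44555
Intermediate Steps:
R(o, I) = -91 + 7*o + 70*I*o (R(o, I) = -56 + 7*(((-1*(-10))*o)*I + (o - 1*5)) = -56 + 7*((10*o)*I + (o - 5)) = -56 + 7*(10*I*o + (-5 + o)) = -56 + 7*(-5 + o + 10*I*o) = -56 + (-35 + 7*o + 70*I*o) = -91 + 7*o + 70*I*o)
T(-8, S(0)) - 95*R(6, -1) = 0 - 95*(-91 + 7*6 + 70*(-1)*6) = 0 - 95*(-91 + 42 - 420) = 0 - 95*(-469) = 0 + 44555 = 44555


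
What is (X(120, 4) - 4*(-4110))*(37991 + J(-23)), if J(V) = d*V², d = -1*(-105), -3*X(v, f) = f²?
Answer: 4611698944/3 ≈ 1.5372e+9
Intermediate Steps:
X(v, f) = -f²/3
d = 105
J(V) = 105*V²
(X(120, 4) - 4*(-4110))*(37991 + J(-23)) = (-⅓*4² - 4*(-4110))*(37991 + 105*(-23)²) = (-⅓*16 + 16440)*(37991 + 105*529) = (-16/3 + 16440)*(37991 + 55545) = (49304/3)*93536 = 4611698944/3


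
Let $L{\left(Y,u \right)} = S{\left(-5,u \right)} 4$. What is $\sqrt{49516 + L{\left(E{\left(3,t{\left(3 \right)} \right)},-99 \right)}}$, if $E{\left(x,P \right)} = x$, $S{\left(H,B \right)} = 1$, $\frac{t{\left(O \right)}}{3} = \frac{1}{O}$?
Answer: $4 \sqrt{3095} \approx 222.53$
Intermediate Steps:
$t{\left(O \right)} = \frac{3}{O}$
$L{\left(Y,u \right)} = 4$ ($L{\left(Y,u \right)} = 1 \cdot 4 = 4$)
$\sqrt{49516 + L{\left(E{\left(3,t{\left(3 \right)} \right)},-99 \right)}} = \sqrt{49516 + 4} = \sqrt{49520} = 4 \sqrt{3095}$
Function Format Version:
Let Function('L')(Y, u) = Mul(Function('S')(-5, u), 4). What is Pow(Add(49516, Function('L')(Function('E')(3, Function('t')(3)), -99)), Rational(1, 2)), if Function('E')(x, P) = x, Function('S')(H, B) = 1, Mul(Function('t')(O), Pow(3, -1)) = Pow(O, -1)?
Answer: Mul(4, Pow(3095, Rational(1, 2))) ≈ 222.53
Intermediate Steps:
Function('t')(O) = Mul(3, Pow(O, -1))
Function('L')(Y, u) = 4 (Function('L')(Y, u) = Mul(1, 4) = 4)
Pow(Add(49516, Function('L')(Function('E')(3, Function('t')(3)), -99)), Rational(1, 2)) = Pow(Add(49516, 4), Rational(1, 2)) = Pow(49520, Rational(1, 2)) = Mul(4, Pow(3095, Rational(1, 2)))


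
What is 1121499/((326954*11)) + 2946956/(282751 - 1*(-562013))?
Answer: 2886527888375/759547164354 ≈ 3.8003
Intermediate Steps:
1121499/((326954*11)) + 2946956/(282751 - 1*(-562013)) = 1121499/3596494 + 2946956/(282751 + 562013) = 1121499*(1/3596494) + 2946956/844764 = 1121499/3596494 + 2946956*(1/844764) = 1121499/3596494 + 736739/211191 = 2886527888375/759547164354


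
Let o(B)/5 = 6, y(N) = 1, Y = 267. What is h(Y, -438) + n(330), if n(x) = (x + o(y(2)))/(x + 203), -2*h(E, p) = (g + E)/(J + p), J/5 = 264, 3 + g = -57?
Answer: 58301/104468 ≈ 0.55807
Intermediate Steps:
g = -60 (g = -3 - 57 = -60)
J = 1320 (J = 5*264 = 1320)
o(B) = 30 (o(B) = 5*6 = 30)
h(E, p) = -(-60 + E)/(2*(1320 + p))
n(x) = (30 + x)/(203 + x) (n(x) = (x + 30)/(x + 203) = (30 + x)/(203 + x))
h(Y, -438) + n(330) = (60 - 1*267)/(2*(1320 - 438)) + (30 + 330)/(203 + 330) = (½)*(60 - 267)/882 + 360/533 = (½)*(1/882)*(-207) + (1/533)*360 = -23/196 + 360/533 = 58301/104468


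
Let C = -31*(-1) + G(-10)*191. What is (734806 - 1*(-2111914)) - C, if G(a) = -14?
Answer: 2849363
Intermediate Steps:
C = -2643 (C = -31*(-1) - 14*191 = 31 - 2674 = -2643)
(734806 - 1*(-2111914)) - C = (734806 - 1*(-2111914)) - 1*(-2643) = (734806 + 2111914) + 2643 = 2846720 + 2643 = 2849363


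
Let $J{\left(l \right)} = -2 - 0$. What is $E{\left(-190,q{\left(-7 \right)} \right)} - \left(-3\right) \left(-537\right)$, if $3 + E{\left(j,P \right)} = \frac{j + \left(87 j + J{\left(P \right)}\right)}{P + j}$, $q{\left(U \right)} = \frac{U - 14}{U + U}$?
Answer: $- \frac{575034}{377} \approx -1525.3$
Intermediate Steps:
$J{\left(l \right)} = -2$ ($J{\left(l \right)} = -2 + 0 = -2$)
$q{\left(U \right)} = \frac{-14 + U}{2 U}$
$E{\left(j,P \right)} = -3 + \frac{-2 + 88 j}{P + j}$ ($E{\left(j,P \right)} = -3 + \frac{j + \left(87 j - 2\right)}{P + j} = -3 + \frac{j + \left(-2 + 87 j\right)}{P + j} = -3 + \frac{-2 + 88 j}{P + j}$)
$E{\left(-190,q{\left(-7 \right)} \right)} - \left(-3\right) \left(-537\right) = \frac{-2 - 3 \frac{-14 - 7}{2 \left(-7\right)} + 85 \left(-190\right)}{\frac{-14 - 7}{2 \left(-7\right)} - 190} - \left(-3\right) \left(-537\right) = \frac{-2 - 3 \cdot \frac{1}{2} \left(- \frac{1}{7}\right) \left(-21\right) - 16150}{\frac{1}{2} \left(- \frac{1}{7}\right) \left(-21\right) - 190} - 1611 = \frac{-2 - \frac{9}{2} - 16150}{\frac{3}{2} - 190} - 1611 = \frac{-2 - \frac{9}{2} - 16150}{- \frac{377}{2}} - 1611 = \left(- \frac{2}{377}\right) \left(- \frac{32313}{2}\right) - 1611 = \frac{32313}{377} - 1611 = - \frac{575034}{377}$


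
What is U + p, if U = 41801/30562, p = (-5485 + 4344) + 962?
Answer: -5428797/30562 ≈ -177.63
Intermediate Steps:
p = -179 (p = -1141 + 962 = -179)
U = 41801/30562 (U = 41801*(1/30562) = 41801/30562 ≈ 1.3677)
U + p = 41801/30562 - 179 = -5428797/30562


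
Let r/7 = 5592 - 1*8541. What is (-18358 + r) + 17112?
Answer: -21889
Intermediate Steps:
r = -20643 (r = 7*(5592 - 1*8541) = 7*(5592 - 8541) = 7*(-2949) = -20643)
(-18358 + r) + 17112 = (-18358 - 20643) + 17112 = -39001 + 17112 = -21889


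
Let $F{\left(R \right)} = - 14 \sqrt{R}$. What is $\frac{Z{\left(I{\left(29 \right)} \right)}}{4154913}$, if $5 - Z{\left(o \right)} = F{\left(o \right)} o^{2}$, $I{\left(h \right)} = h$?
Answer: $\frac{5}{4154913} + \frac{1682 \sqrt{29}}{593559} \approx 0.015261$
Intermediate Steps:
$Z{\left(o \right)} = 5 + 14 o^{\frac{5}{2}}$ ($Z{\left(o \right)} = 5 - - 14 \sqrt{o} o^{2} = 5 - - 14 o^{\frac{5}{2}} = 5 + 14 o^{\frac{5}{2}}$)
$\frac{Z{\left(I{\left(29 \right)} \right)}}{4154913} = \frac{5 + 14 \cdot 29^{\frac{5}{2}}}{4154913} = \left(5 + 14 \cdot 841 \sqrt{29}\right) \frac{1}{4154913} = \left(5 + 11774 \sqrt{29}\right) \frac{1}{4154913} = \frac{5}{4154913} + \frac{1682 \sqrt{29}}{593559}$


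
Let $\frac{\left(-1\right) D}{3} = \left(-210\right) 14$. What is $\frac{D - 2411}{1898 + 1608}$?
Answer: $\frac{6409}{3506} \approx 1.828$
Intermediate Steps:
$D = 8820$ ($D = - 3 \left(\left(-210\right) 14\right) = \left(-3\right) \left(-2940\right) = 8820$)
$\frac{D - 2411}{1898 + 1608} = \frac{8820 - 2411}{1898 + 1608} = \frac{6409}{3506}$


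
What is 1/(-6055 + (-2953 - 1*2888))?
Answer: -1/11896 ≈ -8.4062e-5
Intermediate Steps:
1/(-6055 + (-2953 - 1*2888)) = 1/(-6055 + (-2953 - 2888)) = 1/(-6055 - 5841) = 1/(-11896) = -1/11896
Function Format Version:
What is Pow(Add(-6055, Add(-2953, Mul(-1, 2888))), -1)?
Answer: Rational(-1, 11896) ≈ -8.4062e-5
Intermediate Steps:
Pow(Add(-6055, Add(-2953, Mul(-1, 2888))), -1) = Pow(Add(-6055, Add(-2953, -2888)), -1) = Pow(Add(-6055, -5841), -1) = Pow(-11896, -1) = Rational(-1, 11896)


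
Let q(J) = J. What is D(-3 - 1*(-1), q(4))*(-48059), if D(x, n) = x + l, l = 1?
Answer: 48059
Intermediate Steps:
D(x, n) = 1 + x (D(x, n) = x + 1 = 1 + x)
D(-3 - 1*(-1), q(4))*(-48059) = (1 + (-3 - 1*(-1)))*(-48059) = (1 + (-3 + 1))*(-48059) = (1 - 2)*(-48059) = -1*(-48059) = 48059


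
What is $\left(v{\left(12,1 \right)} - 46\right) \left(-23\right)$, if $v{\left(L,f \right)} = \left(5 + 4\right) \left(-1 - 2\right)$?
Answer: $1679$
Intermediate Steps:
$v{\left(L,f \right)} = -27$ ($v{\left(L,f \right)} = 9 \left(-3\right) = -27$)
$\left(v{\left(12,1 \right)} - 46\right) \left(-23\right) = \left(-27 - 46\right) \left(-23\right) = \left(-73\right) \left(-23\right) = 1679$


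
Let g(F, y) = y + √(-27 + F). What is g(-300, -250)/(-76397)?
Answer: 250/76397 - I*√327/76397 ≈ 0.0032724 - 0.0002367*I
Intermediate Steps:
g(-300, -250)/(-76397) = (-250 + √(-27 - 300))/(-76397) = (-250 + √(-327))*(-1/76397) = (-250 + I*√327)*(-1/76397) = 250/76397 - I*√327/76397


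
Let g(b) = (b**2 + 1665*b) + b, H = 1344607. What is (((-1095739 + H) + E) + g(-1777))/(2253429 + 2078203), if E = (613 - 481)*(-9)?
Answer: 444927/4331632 ≈ 0.10272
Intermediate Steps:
E = -1188 (E = 132*(-9) = -1188)
g(b) = b**2 + 1666*b
(((-1095739 + H) + E) + g(-1777))/(2253429 + 2078203) = (((-1095739 + 1344607) - 1188) - 1777*(1666 - 1777))/(2253429 + 2078203) = ((248868 - 1188) - 1777*(-111))/4331632 = (247680 + 197247)*(1/4331632) = 444927*(1/4331632) = 444927/4331632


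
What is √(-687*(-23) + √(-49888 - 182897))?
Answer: √(15801 + 3*I*√25865) ≈ 125.72 + 1.919*I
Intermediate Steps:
√(-687*(-23) + √(-49888 - 182897)) = √(15801 + √(-232785)) = √(15801 + 3*I*√25865)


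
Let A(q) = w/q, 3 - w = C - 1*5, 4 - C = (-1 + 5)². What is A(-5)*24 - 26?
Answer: -122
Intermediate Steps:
C = -12 (C = 4 - (-1 + 5)² = 4 - 1*4² = 4 - 1*16 = 4 - 16 = -12)
w = 20 (w = 3 - (-12 - 1*5) = 3 - (-12 - 5) = 3 - 1*(-17) = 3 + 17 = 20)
A(q) = 20/q
A(-5)*24 - 26 = (20/(-5))*24 - 26 = (20*(-⅕))*24 - 26 = -4*24 - 26 = -96 - 26 = -122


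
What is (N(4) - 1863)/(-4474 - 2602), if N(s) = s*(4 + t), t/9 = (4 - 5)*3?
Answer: 1955/7076 ≈ 0.27629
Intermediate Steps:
t = -27 (t = 9*((4 - 5)*3) = 9*(-1*3) = 9*(-3) = -27)
N(s) = -23*s (N(s) = s*(4 - 27) = s*(-23) = -23*s)
(N(4) - 1863)/(-4474 - 2602) = (-23*4 - 1863)/(-4474 - 2602) = (-92 - 1863)/(-7076) = -1955*(-1/7076) = 1955/7076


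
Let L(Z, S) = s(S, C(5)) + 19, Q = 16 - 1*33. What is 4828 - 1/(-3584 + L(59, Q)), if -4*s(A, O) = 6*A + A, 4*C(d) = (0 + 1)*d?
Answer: 68272752/14141 ≈ 4828.0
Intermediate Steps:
C(d) = d/4 (C(d) = ((0 + 1)*d)/4 = (1*d)/4 = d/4)
Q = -17 (Q = 16 - 33 = -17)
s(A, O) = -7*A/4 (s(A, O) = -(6*A + A)/4 = -7*A/4)
L(Z, S) = 19 - 7*S/4 (L(Z, S) = -7*S/4 + 19 = 19 - 7*S/4)
4828 - 1/(-3584 + L(59, Q)) = 4828 - 1/(-3584 + (19 - 7/4*(-17))) = 4828 - 1/(-3584 + (19 + 119/4)) = 4828 - 1/(-3584 + 195/4) = 4828 - 1/(-14141/4) = 4828 - 1*(-4/14141) = 4828 + 4/14141 = 68272752/14141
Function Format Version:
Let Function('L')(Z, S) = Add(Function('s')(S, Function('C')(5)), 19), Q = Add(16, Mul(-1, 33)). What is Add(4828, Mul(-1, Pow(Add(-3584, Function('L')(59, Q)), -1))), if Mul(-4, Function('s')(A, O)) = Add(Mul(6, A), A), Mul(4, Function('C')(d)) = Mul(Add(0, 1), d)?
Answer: Rational(68272752, 14141) ≈ 4828.0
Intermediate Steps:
Function('C')(d) = Mul(Rational(1, 4), d) (Function('C')(d) = Mul(Rational(1, 4), Mul(Add(0, 1), d)) = Mul(Rational(1, 4), Mul(1, d)) = Mul(Rational(1, 4), d))
Q = -17 (Q = Add(16, -33) = -17)
Function('s')(A, O) = Mul(Rational(-7, 4), A) (Function('s')(A, O) = Mul(Rational(-1, 4), Add(Mul(6, A), A)) = Mul(Rational(-1, 4), Mul(7, A)) = Mul(Rational(-7, 4), A))
Function('L')(Z, S) = Add(19, Mul(Rational(-7, 4), S)) (Function('L')(Z, S) = Add(Mul(Rational(-7, 4), S), 19) = Add(19, Mul(Rational(-7, 4), S)))
Add(4828, Mul(-1, Pow(Add(-3584, Function('L')(59, Q)), -1))) = Add(4828, Mul(-1, Pow(Add(-3584, Add(19, Mul(Rational(-7, 4), -17))), -1))) = Add(4828, Mul(-1, Pow(Add(-3584, Add(19, Rational(119, 4))), -1))) = Add(4828, Mul(-1, Pow(Add(-3584, Rational(195, 4)), -1))) = Add(4828, Mul(-1, Pow(Rational(-14141, 4), -1))) = Add(4828, Mul(-1, Rational(-4, 14141))) = Add(4828, Rational(4, 14141)) = Rational(68272752, 14141)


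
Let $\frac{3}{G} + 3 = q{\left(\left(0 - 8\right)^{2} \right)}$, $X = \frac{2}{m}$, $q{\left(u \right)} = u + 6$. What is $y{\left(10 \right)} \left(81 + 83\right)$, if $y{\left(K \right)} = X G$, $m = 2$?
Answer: $\frac{492}{67} \approx 7.3433$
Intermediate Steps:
$q{\left(u \right)} = 6 + u$
$X = 1$ ($X = \frac{2}{2} = 2 \cdot \frac{1}{2} = 1$)
$G = \frac{3}{67}$ ($G = \frac{3}{-3 + \left(6 + \left(0 - 8\right)^{2}\right)} = \frac{3}{-3 + \left(6 + \left(-8\right)^{2}\right)} = \frac{3}{-3 + \left(6 + 64\right)} = \frac{3}{-3 + 70} = \frac{3}{67} \approx 0.044776$)
$y{\left(K \right)} = \frac{3}{67}$ ($y{\left(K \right)} = 1 \cdot \frac{3}{67} = \frac{3}{67}$)
$y{\left(10 \right)} \left(81 + 83\right) = \frac{3 \left(81 + 83\right)}{67} = \frac{3}{67} \cdot 164 = \frac{492}{67}$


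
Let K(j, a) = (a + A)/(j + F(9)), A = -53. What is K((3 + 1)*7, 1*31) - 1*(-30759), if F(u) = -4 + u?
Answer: 92275/3 ≈ 30758.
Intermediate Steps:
K(j, a) = (-53 + a)/(5 + j) (K(j, a) = (a - 53)/(j + (-4 + 9)) = (-53 + a)/(j + 5) = (-53 + a)/(5 + j))
K((3 + 1)*7, 1*31) - 1*(-30759) = (-53 + 1*31)/(5 + (3 + 1)*7) - 1*(-30759) = (-53 + 31)/(5 + 4*7) + 30759 = -22/(5 + 28) + 30759 = -22/33 + 30759 = (1/33)*(-22) + 30759 = -2/3 + 30759 = 92275/3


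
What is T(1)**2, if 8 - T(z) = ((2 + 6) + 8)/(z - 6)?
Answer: 3136/25 ≈ 125.44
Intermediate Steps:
T(z) = 8 - 16/(-6 + z) (T(z) = 8 - ((2 + 6) + 8)/(z - 6) = 8 - (8 + 8)/(-6 + z) = 8 - 16/(-6 + z))
T(1)**2 = (8*(-8 + 1)/(-6 + 1))**2 = (8*(-7)/(-5))**2 = (8*(-1/5)*(-7))**2 = (56/5)**2 = 3136/25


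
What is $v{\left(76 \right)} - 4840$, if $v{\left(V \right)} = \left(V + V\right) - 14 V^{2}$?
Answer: $-85552$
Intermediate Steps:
$v{\left(V \right)} = - 14 V^{2} + 2 V$ ($v{\left(V \right)} = 2 V - 14 V^{2} = - 14 V^{2} + 2 V$)
$v{\left(76 \right)} - 4840 = 2 \cdot 76 \left(1 - 532\right) - 4840 = 2 \cdot 76 \left(-531\right) - 4840 = -80712 - 4840 = -85552$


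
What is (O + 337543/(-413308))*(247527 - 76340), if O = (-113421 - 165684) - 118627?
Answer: -970371472959097/14252 ≈ -6.8087e+10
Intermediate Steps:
O = -397732 (O = -279105 - 118627 = -397732)
(O + 337543/(-413308))*(247527 - 76340) = (-397732 + 337543/(-413308))*(247527 - 76340) = (-397732 + 337543*(-1/413308))*171187 = (-397732 - 337543/413308)*171187 = -164386154999/413308*171187 = -970371472959097/14252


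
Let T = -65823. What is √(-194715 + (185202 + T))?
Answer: 2*I*√18834 ≈ 274.47*I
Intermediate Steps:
√(-194715 + (185202 + T)) = √(-194715 + (185202 - 65823)) = √(-194715 + 119379) = √(-75336) = 2*I*√18834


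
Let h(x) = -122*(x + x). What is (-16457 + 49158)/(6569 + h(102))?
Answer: -32701/18319 ≈ -1.7851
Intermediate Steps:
h(x) = -244*x
(-16457 + 49158)/(6569 + h(102)) = (-16457 + 49158)/(6569 - 244*102) = 32701/(6569 - 24888) = 32701/(-18319) = 32701*(-1/18319) = -32701/18319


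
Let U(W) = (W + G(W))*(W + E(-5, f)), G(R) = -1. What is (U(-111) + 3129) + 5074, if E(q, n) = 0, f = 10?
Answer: 20635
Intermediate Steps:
U(W) = W*(-1 + W) (U(W) = (W - 1)*(W + 0) = (-1 + W)*W = W*(-1 + W))
(U(-111) + 3129) + 5074 = (-111*(-1 - 111) + 3129) + 5074 = (-111*(-112) + 3129) + 5074 = (12432 + 3129) + 5074 = 15561 + 5074 = 20635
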